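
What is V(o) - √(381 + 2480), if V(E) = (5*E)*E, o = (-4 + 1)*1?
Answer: 45 - √2861 ≈ -8.4883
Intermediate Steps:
o = -3 (o = -3*1 = -3)
V(E) = 5*E²
V(o) - √(381 + 2480) = 5*(-3)² - √(381 + 2480) = 5*9 - √2861 = 45 - √2861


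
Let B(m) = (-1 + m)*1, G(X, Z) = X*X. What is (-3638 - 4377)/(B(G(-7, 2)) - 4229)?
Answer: 8015/4181 ≈ 1.9170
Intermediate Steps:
G(X, Z) = X²
B(m) = -1 + m
(-3638 - 4377)/(B(G(-7, 2)) - 4229) = (-3638 - 4377)/((-1 + (-7)²) - 4229) = -8015/((-1 + 49) - 4229) = -8015/(48 - 4229) = -8015/(-4181) = -8015*(-1/4181) = 8015/4181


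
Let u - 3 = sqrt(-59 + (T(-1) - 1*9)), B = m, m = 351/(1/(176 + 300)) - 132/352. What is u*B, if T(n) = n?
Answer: 4009815/8 + 1336605*I*sqrt(69)/8 ≈ 5.0123e+5 + 1.3878e+6*I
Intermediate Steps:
m = 1336605/8 (m = 351/(1/476) - 132*1/352 = 351/(1/476) - 3/8 = 351*476 - 3/8 = 167076 - 3/8 = 1336605/8 ≈ 1.6708e+5)
B = 1336605/8 ≈ 1.6708e+5
u = 3 + I*sqrt(69) (u = 3 + sqrt(-59 + (-1 - 1*9)) = 3 + sqrt(-59 + (-1 - 9)) = 3 + sqrt(-59 - 10) = 3 + sqrt(-69) = 3 + I*sqrt(69) ≈ 3.0 + 8.3066*I)
u*B = (3 + I*sqrt(69))*(1336605/8) = 4009815/8 + 1336605*I*sqrt(69)/8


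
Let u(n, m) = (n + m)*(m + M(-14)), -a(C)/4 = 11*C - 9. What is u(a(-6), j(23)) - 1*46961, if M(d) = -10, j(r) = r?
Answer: -42762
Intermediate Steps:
a(C) = 36 - 44*C (a(C) = -4*(11*C - 9) = -4*(-9 + 11*C) = 36 - 44*C)
u(n, m) = (-10 + m)*(m + n) (u(n, m) = (n + m)*(m - 10) = (m + n)*(-10 + m) = (-10 + m)*(m + n))
u(a(-6), j(23)) - 1*46961 = (23² - 10*23 - 10*(36 - 44*(-6)) + 23*(36 - 44*(-6))) - 1*46961 = (529 - 230 - 10*(36 + 264) + 23*(36 + 264)) - 46961 = (529 - 230 - 10*300 + 23*300) - 46961 = (529 - 230 - 3000 + 6900) - 46961 = 4199 - 46961 = -42762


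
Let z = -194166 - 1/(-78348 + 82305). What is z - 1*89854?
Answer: -1123867141/3957 ≈ -2.8402e+5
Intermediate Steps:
z = -768314863/3957 (z = -194166 - 1/3957 = -768314863/3957 ≈ -1.9417e+5)
z - 1*89854 = -768314863/3957 - 1*89854 = -768314863/3957 - 89854 = -1123867141/3957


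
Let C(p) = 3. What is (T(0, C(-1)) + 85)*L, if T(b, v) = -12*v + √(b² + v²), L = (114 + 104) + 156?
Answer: 19448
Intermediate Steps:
L = 374 (L = 218 + 156 = 374)
T(b, v) = √(b² + v²) - 12*v
(T(0, C(-1)) + 85)*L = ((√(0² + 3²) - 12*3) + 85)*374 = ((√(0 + 9) - 36) + 85)*374 = ((√9 - 36) + 85)*374 = ((3 - 36) + 85)*374 = (-33 + 85)*374 = 52*374 = 19448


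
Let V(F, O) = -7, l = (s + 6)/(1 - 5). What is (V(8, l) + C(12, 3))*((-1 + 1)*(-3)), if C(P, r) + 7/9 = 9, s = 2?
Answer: 0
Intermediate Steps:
l = -2 (l = (2 + 6)/(1 - 5) = 8/(-4) = 8*(-¼) = -2)
C(P, r) = 74/9 (C(P, r) = -7/9 + 9 = 74/9)
(V(8, l) + C(12, 3))*((-1 + 1)*(-3)) = (-7 + 74/9)*((-1 + 1)*(-3)) = 11*(0*(-3))/9 = (11/9)*0 = 0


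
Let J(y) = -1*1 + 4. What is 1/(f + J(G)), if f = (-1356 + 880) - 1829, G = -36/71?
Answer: -1/2302 ≈ -0.00043440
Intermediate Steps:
G = -36/71 (G = -36*1/71 = -36/71 ≈ -0.50704)
J(y) = 3 (J(y) = -1 + 4 = 3)
f = -2305 (f = -476 - 1829 = -2305)
1/(f + J(G)) = 1/(-2305 + 3) = 1/(-2302) = -1/2302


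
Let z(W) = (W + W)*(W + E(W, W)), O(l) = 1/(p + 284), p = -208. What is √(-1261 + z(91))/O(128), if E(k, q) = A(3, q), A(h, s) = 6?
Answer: 988*√97 ≈ 9730.7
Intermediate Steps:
E(k, q) = 6
O(l) = 1/76 (O(l) = 1/(-208 + 284) = 1/76)
z(W) = 2*W*(6 + W) (z(W) = (W + W)*(W + 6) = (2*W)*(6 + W) = 2*W*(6 + W))
√(-1261 + z(91))/O(128) = √(-1261 + 2*91*(6 + 91))/(1/76) = √(-1261 + 2*91*97)*76 = √(-1261 + 17654)*76 = √16393*76 = (13*√97)*76 = 988*√97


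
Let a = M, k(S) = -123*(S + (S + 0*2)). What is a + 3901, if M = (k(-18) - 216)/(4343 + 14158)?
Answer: 24058871/6167 ≈ 3901.2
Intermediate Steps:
k(S) = -246*S (k(S) = -123*(S + (S + 0)) = -123*(S + S) = -246*S)
M = 1404/6167 (M = (-246*(-18) - 216)/(4343 + 14158) = (4428 - 216)/18501 = 4212*(1/18501) = 1404/6167 ≈ 0.22766)
a = 1404/6167 ≈ 0.22766
a + 3901 = 1404/6167 + 3901 = 24058871/6167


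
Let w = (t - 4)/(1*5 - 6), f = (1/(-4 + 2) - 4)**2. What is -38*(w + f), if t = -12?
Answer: -2755/2 ≈ -1377.5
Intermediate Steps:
f = 81/4 (f = (1/(-2) - 4)**2 = (-1/2 - 4)**2 = (-9/2)**2 = 81/4 ≈ 20.250)
w = 16 (w = (-12 - 4)/(1*5 - 6) = -16/(5 - 6) = -16/(-1) = -16*(-1) = 16)
-38*(w + f) = -38*(16 + 81/4) = -38*145/4 = -2755/2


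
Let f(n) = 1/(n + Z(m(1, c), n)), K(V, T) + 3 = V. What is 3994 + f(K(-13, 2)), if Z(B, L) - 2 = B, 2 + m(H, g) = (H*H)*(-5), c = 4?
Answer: 83873/21 ≈ 3994.0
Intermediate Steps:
m(H, g) = -2 - 5*H² (m(H, g) = -2 + (H*H)*(-5) = -2 + H²*(-5) = -2 - 5*H²)
Z(B, L) = 2 + B
K(V, T) = -3 + V
f(n) = 1/(-5 + n) (f(n) = 1/(n + (2 + (-2 - 5*1²))) = 1/(n + (2 + (-2 - 5*1))) = 1/(n + (2 + (-2 - 5))) = 1/(n + (2 - 7)) = 1/(n - 5) = 1/(-5 + n))
3994 + f(K(-13, 2)) = 3994 + 1/(-5 + (-3 - 13)) = 3994 + 1/(-5 - 16) = 3994 + 1/(-21) = 3994 - 1/21 = 83873/21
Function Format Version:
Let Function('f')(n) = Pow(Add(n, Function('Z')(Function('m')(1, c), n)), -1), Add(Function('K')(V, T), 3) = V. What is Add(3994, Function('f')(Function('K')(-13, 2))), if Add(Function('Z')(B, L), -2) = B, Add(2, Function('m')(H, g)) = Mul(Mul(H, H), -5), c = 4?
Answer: Rational(83873, 21) ≈ 3994.0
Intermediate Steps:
Function('m')(H, g) = Add(-2, Mul(-5, Pow(H, 2))) (Function('m')(H, g) = Add(-2, Mul(Mul(H, H), -5)) = Add(-2, Mul(Pow(H, 2), -5)) = Add(-2, Mul(-5, Pow(H, 2))))
Function('Z')(B, L) = Add(2, B)
Function('K')(V, T) = Add(-3, V)
Function('f')(n) = Pow(Add(-5, n), -1) (Function('f')(n) = Pow(Add(n, Add(2, Add(-2, Mul(-5, Pow(1, 2))))), -1) = Pow(Add(n, Add(2, Add(-2, Mul(-5, 1)))), -1) = Pow(Add(n, Add(2, Add(-2, -5))), -1) = Pow(Add(n, Add(2, -7)), -1) = Pow(Add(n, -5), -1) = Pow(Add(-5, n), -1))
Add(3994, Function('f')(Function('K')(-13, 2))) = Add(3994, Pow(Add(-5, Add(-3, -13)), -1)) = Add(3994, Pow(Add(-5, -16), -1)) = Add(3994, Pow(-21, -1)) = Add(3994, Rational(-1, 21)) = Rational(83873, 21)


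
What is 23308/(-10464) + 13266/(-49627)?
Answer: -323880385/129824232 ≈ -2.4948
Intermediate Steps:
23308/(-10464) + 13266/(-49627) = 23308*(-1/10464) + 13266*(-1/49627) = -5827/2616 - 13266/49627 = -323880385/129824232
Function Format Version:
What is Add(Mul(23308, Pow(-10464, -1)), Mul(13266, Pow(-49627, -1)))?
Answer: Rational(-323880385, 129824232) ≈ -2.4948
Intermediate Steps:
Add(Mul(23308, Pow(-10464, -1)), Mul(13266, Pow(-49627, -1))) = Add(Mul(23308, Rational(-1, 10464)), Mul(13266, Rational(-1, 49627))) = Add(Rational(-5827, 2616), Rational(-13266, 49627)) = Rational(-323880385, 129824232)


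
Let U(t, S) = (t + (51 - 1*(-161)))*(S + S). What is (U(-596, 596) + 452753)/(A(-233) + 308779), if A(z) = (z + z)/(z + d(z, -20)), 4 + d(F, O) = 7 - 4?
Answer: -582075/36127376 ≈ -0.016112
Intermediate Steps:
U(t, S) = 2*S*(212 + t) (U(t, S) = (t + (51 + 161))*(2*S) = (t + 212)*(2*S) = (212 + t)*(2*S) = 2*S*(212 + t))
d(F, O) = -1 (d(F, O) = -4 + (7 - 4) = -4 + 3 = -1)
A(z) = 2*z/(-1 + z) (A(z) = (z + z)/(z - 1) = (2*z)/(-1 + z) = 2*z/(-1 + z))
(U(-596, 596) + 452753)/(A(-233) + 308779) = (2*596*(212 - 596) + 452753)/(2*(-233)/(-1 - 233) + 308779) = (2*596*(-384) + 452753)/(2*(-233)/(-234) + 308779) = (-457728 + 452753)/(2*(-233)*(-1/234) + 308779) = -4975/(233/117 + 308779) = -4975/36127376/117 = -4975*117/36127376 = -582075/36127376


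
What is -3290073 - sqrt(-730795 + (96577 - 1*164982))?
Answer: -3290073 - 60*I*sqrt(222) ≈ -3.2901e+6 - 893.98*I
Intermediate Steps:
-3290073 - sqrt(-730795 + (96577 - 1*164982)) = -3290073 - sqrt(-730795 + (96577 - 164982)) = -3290073 - sqrt(-730795 - 68405) = -3290073 - sqrt(-799200) = -3290073 - 60*I*sqrt(222)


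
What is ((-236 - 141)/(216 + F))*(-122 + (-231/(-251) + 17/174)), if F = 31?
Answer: 278093/1506 ≈ 184.66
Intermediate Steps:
((-236 - 141)/(216 + F))*(-122 + (-231/(-251) + 17/174)) = ((-236 - 141)/(216 + 31))*(-122 + (-231/(-251) + 17/174)) = (-377/247)*(-122 + (-231*(-1/251) + 17*(1/174))) = (-377*1/247)*(-122 + (231/251 + 17/174)) = -29*(-122 + 44461/43674)/19 = -29/19*(-5283767/43674) = 278093/1506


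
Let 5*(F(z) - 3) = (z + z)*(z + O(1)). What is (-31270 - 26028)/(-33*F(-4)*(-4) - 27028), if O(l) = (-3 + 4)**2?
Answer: 143245/64996 ≈ 2.2039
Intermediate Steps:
O(l) = 1 (O(l) = 1**2 = 1)
F(z) = 3 + 2*z*(1 + z)/5 (F(z) = 3 + ((z + z)*(z + 1))/5 = 3 + ((2*z)*(1 + z))/5 = 3 + (2*z*(1 + z))/5 = 3 + 2*z*(1 + z)/5)
(-31270 - 26028)/(-33*F(-4)*(-4) - 27028) = (-31270 - 26028)/(-33*(3 + (2/5)*(-4) + (2/5)*(-4)**2)*(-4) - 27028) = -57298/(-33*(3 - 8/5 + (2/5)*16)*(-4) - 27028) = -57298/(-33*(3 - 8/5 + 32/5)*(-4) - 27028) = -57298/(-33*39/5*(-4) - 27028) = -57298/(-1287/5*(-4) - 27028) = -57298/(5148/5 - 27028) = -57298/(-129992/5) = -57298*(-5/129992) = 143245/64996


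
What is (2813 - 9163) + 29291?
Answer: 22941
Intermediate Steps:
(2813 - 9163) + 29291 = -6350 + 29291 = 22941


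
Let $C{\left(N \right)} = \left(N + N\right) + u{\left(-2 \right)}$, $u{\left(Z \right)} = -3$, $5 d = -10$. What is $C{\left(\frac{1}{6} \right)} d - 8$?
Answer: $- \frac{8}{3} \approx -2.6667$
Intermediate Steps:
$d = -2$ ($d = \frac{1}{5} \left(-10\right) = -2$)
$C{\left(N \right)} = -3 + 2 N$ ($C{\left(N \right)} = \left(N + N\right) - 3 = 2 N - 3 = -3 + 2 N$)
$C{\left(\frac{1}{6} \right)} d - 8 = \left(-3 + \frac{2}{6}\right) \left(-2\right) - 8 = \left(-3 + 2 \cdot \frac{1}{6}\right) \left(-2\right) - 8 = \left(-3 + \frac{1}{3}\right) \left(-2\right) - 8 = \left(- \frac{8}{3}\right) \left(-2\right) - 8 = \frac{16}{3} - 8 = - \frac{8}{3}$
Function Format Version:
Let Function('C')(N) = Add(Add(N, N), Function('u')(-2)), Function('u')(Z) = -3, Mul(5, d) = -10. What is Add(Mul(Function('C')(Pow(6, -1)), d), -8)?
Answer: Rational(-8, 3) ≈ -2.6667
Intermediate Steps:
d = -2 (d = Mul(Rational(1, 5), -10) = -2)
Function('C')(N) = Add(-3, Mul(2, N)) (Function('C')(N) = Add(Add(N, N), -3) = Add(Mul(2, N), -3) = Add(-3, Mul(2, N)))
Add(Mul(Function('C')(Pow(6, -1)), d), -8) = Add(Mul(Add(-3, Mul(2, Pow(6, -1))), -2), -8) = Add(Mul(Add(-3, Mul(2, Rational(1, 6))), -2), -8) = Add(Mul(Add(-3, Rational(1, 3)), -2), -8) = Add(Mul(Rational(-8, 3), -2), -8) = Add(Rational(16, 3), -8) = Rational(-8, 3)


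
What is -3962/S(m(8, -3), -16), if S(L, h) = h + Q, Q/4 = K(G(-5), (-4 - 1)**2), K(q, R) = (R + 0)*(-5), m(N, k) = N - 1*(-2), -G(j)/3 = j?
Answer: 1981/258 ≈ 7.6783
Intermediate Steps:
G(j) = -3*j
m(N, k) = 2 + N (m(N, k) = N + 2 = 2 + N)
K(q, R) = -5*R (K(q, R) = R*(-5) = -5*R)
Q = -500 (Q = 4*(-5*(-4 - 1)**2) = 4*(-5*(-5)**2) = 4*(-5*25) = 4*(-125) = -500)
S(L, h) = -500 + h (S(L, h) = h - 500 = -500 + h)
-3962/S(m(8, -3), -16) = -3962/(-500 - 16) = -3962/(-516) = -3962*(-1/516) = 1981/258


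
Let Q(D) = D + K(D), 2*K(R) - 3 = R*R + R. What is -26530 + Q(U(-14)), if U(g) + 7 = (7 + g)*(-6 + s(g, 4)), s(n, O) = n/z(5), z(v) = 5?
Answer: -1247801/50 ≈ -24956.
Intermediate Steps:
s(n, O) = n/5
K(R) = 3/2 + R/2 + R²/2 (K(R) = 3/2 + (R*R + R)/2 = 3/2 + (R² + R)/2 = 3/2 + (R + R²)/2 = 3/2 + (R/2 + R²/2) = 3/2 + R/2 + R²/2)
U(g) = -7 + (-6 + g/5)*(7 + g) (U(g) = -7 + (7 + g)*(-6 + g/5) = -7 + (-6 + g/5)*(7 + g))
Q(D) = 3/2 + D²/2 + 3*D/2 (Q(D) = D + (3/2 + D/2 + D²/2) = 3/2 + D²/2 + 3*D/2)
-26530 + Q(U(-14)) = -26530 + (3/2 + (-49 - 23/5*(-14) + (⅕)*(-14)²)²/2 + 3*(-49 - 23/5*(-14) + (⅕)*(-14)²)/2) = -26530 + (3/2 + (-49 + 322/5 + (⅕)*196)²/2 + 3*(-49 + 322/5 + (⅕)*196)/2) = -26530 + (3/2 + (-49 + 322/5 + 196/5)²/2 + 3*(-49 + 322/5 + 196/5)/2) = -26530 + (3/2 + (273/5)²/2 + (3/2)*(273/5)) = -26530 + (3/2 + (½)*(74529/25) + 819/10) = -26530 + (3/2 + 74529/50 + 819/10) = -26530 + 78699/50 = -1247801/50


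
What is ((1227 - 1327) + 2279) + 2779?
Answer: 4958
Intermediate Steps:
((1227 - 1327) + 2279) + 2779 = (-100 + 2279) + 2779 = 2179 + 2779 = 4958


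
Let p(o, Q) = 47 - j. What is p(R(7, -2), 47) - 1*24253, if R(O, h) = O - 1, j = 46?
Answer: -24252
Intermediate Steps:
R(O, h) = -1 + O
p(o, Q) = 1 (p(o, Q) = 47 - 1*46 = 47 - 46 = 1)
p(R(7, -2), 47) - 1*24253 = 1 - 1*24253 = 1 - 24253 = -24252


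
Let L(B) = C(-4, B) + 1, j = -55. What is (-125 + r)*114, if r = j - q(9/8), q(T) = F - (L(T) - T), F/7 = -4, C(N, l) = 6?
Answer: -66633/4 ≈ -16658.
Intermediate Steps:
L(B) = 7 (L(B) = 6 + 1 = 7)
F = -28 (F = 7*(-4) = -28)
q(T) = -35 + T (q(T) = -28 - (7 - T) = -28 + (-7 + T) = -35 + T)
r = -169/8 (r = -55 - (-35 + 9/8) = -55 - 1*(-271/8) = -55 + 271/8 = -169/8 ≈ -21.125)
(-125 + r)*114 = (-125 - 169/8)*114 = -1169/8*114 = -66633/4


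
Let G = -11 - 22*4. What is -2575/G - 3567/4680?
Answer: 1299763/51480 ≈ 25.248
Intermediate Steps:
G = -99 (G = -11 - 88 = -99)
-2575/G - 3567/4680 = -2575/(-99) - 3567/4680 = -2575*(-1/99) - 3567*1/4680 = 2575/99 - 1189/1560 = 1299763/51480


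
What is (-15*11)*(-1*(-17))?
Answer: -2805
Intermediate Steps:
(-15*11)*(-1*(-17)) = -165*17 = -2805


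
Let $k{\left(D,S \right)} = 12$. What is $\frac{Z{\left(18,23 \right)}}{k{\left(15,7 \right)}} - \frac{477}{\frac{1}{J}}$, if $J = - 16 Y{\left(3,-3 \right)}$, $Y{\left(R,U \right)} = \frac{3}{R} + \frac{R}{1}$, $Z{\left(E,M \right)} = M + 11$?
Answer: $\frac{183185}{6} \approx 30531.0$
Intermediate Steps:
$Z{\left(E,M \right)} = 11 + M$
$Y{\left(R,U \right)} = R + \frac{3}{R}$ ($Y{\left(R,U \right)} = \frac{3}{R} + R 1 = \frac{3}{R} + R = R + \frac{3}{R}$)
$J = -64$ ($J = - 16 \left(3 + \frac{3}{3}\right) = - 16 \left(3 + 3 \cdot \frac{1}{3}\right) = - 16 \left(3 + 1\right) = \left(-16\right) 4 = -64$)
$\frac{Z{\left(18,23 \right)}}{k{\left(15,7 \right)}} - \frac{477}{\frac{1}{J}} = \frac{11 + 23}{12} - \frac{477}{\frac{1}{-64}} = 34 \cdot \frac{1}{12} - \frac{477}{- \frac{1}{64}} = \frac{17}{6} - -30528 = \frac{17}{6} + 30528 = \frac{183185}{6}$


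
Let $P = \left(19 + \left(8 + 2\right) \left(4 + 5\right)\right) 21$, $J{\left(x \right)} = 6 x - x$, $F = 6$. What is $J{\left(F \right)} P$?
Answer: $68670$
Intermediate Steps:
$J{\left(x \right)} = 5 x$
$P = 2289$ ($P = \left(19 + 10 \cdot 9\right) 21 = \left(19 + 90\right) 21 = 109 \cdot 21 = 2289$)
$J{\left(F \right)} P = 5 \cdot 6 \cdot 2289 = 30 \cdot 2289 = 68670$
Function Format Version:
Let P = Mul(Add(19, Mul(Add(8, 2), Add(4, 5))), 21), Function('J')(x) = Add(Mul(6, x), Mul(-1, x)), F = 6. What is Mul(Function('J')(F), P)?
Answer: 68670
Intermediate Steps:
Function('J')(x) = Mul(5, x)
P = 2289 (P = Mul(Add(19, Mul(10, 9)), 21) = Mul(Add(19, 90), 21) = Mul(109, 21) = 2289)
Mul(Function('J')(F), P) = Mul(Mul(5, 6), 2289) = Mul(30, 2289) = 68670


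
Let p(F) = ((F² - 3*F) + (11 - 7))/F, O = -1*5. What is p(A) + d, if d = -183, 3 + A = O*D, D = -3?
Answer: -521/3 ≈ -173.67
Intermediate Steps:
O = -5
A = 12 (A = -3 - 5*(-3) = -3 + 15 = 12)
p(F) = (4 + F² - 3*F)/F (p(F) = ((F² - 3*F) + 4)/F = (4 + F² - 3*F)/F)
p(A) + d = (-3 + 12 + 4/12) - 183 = (-3 + 12 + 4*(1/12)) - 183 = (-3 + 12 + ⅓) - 183 = 28/3 - 183 = -521/3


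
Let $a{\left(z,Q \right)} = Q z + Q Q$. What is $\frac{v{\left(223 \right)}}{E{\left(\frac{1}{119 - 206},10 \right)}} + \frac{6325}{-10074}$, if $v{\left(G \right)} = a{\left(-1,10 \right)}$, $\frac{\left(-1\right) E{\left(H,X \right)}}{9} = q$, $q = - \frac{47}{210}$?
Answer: $\frac{906875}{20586} \approx 44.053$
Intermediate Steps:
$a{\left(z,Q \right)} = Q^{2} + Q z$ ($a{\left(z,Q \right)} = Q z + Q^{2} = Q^{2} + Q z$)
$q = - \frac{47}{210}$ ($q = \left(-47\right) \frac{1}{210} = - \frac{47}{210} \approx -0.22381$)
$E{\left(H,X \right)} = \frac{141}{70}$ ($E{\left(H,X \right)} = \left(-9\right) \left(- \frac{47}{210}\right) = \frac{141}{70}$)
$v{\left(G \right)} = 90$ ($v{\left(G \right)} = 10 \left(10 - 1\right) = 10 \cdot 9 = 90$)
$\frac{v{\left(223 \right)}}{E{\left(\frac{1}{119 - 206},10 \right)}} + \frac{6325}{-10074} = \frac{90}{\frac{141}{70}} + \frac{6325}{-10074} = 90 \cdot \frac{70}{141} + 6325 \left(- \frac{1}{10074}\right) = \frac{2100}{47} - \frac{275}{438} = \frac{906875}{20586}$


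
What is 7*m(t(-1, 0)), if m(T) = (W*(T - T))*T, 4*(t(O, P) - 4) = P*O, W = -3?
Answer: 0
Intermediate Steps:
t(O, P) = 4 + O*P/4 (t(O, P) = 4 + (P*O)/4 = 4 + (O*P)/4 = 4 + O*P/4)
m(T) = 0 (m(T) = (-3*(T - T))*T = (-3*0)*T = 0*T = 0)
7*m(t(-1, 0)) = 7*0 = 0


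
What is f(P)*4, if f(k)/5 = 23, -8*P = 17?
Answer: 460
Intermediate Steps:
P = -17/8 (P = -⅛*17 = -17/8 ≈ -2.1250)
f(k) = 115 (f(k) = 5*23 = 115)
f(P)*4 = 115*4 = 460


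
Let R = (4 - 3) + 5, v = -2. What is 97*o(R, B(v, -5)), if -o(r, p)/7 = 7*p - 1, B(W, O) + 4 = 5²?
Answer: -99134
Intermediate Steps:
B(W, O) = 21 (B(W, O) = -4 + 5² = -4 + 25 = 21)
R = 6 (R = 1 + 5 = 6)
o(r, p) = 7 - 49*p (o(r, p) = -7*(7*p - 1) = -7*(-1 + 7*p) = 7 - 49*p)
97*o(R, B(v, -5)) = 97*(7 - 49*21) = 97*(7 - 1029) = 97*(-1022) = -99134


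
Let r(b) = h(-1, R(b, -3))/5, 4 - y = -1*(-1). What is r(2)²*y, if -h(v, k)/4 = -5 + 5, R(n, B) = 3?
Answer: 0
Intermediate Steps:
h(v, k) = 0 (h(v, k) = -4*(-5 + 5) = -4*0 = 0)
y = 3 (y = 4 - (-1)*(-1) = 4 - 1*1 = 4 - 1 = 3)
r(b) = 0 (r(b) = 0/5 = 0*(⅕) = 0)
r(2)²*y = 0²*3 = 0*3 = 0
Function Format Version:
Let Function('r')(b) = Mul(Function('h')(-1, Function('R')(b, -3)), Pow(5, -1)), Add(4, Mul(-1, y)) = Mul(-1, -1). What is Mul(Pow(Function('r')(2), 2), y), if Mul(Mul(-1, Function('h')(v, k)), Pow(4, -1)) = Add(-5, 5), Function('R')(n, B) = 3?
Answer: 0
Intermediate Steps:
Function('h')(v, k) = 0 (Function('h')(v, k) = Mul(-4, Add(-5, 5)) = Mul(-4, 0) = 0)
y = 3 (y = Add(4, Mul(-1, Mul(-1, -1))) = Add(4, Mul(-1, 1)) = Add(4, -1) = 3)
Function('r')(b) = 0 (Function('r')(b) = Mul(0, Pow(5, -1)) = Mul(0, Rational(1, 5)) = 0)
Mul(Pow(Function('r')(2), 2), y) = Mul(Pow(0, 2), 3) = Mul(0, 3) = 0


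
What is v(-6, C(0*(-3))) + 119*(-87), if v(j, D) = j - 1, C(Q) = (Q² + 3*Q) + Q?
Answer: -10360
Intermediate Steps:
C(Q) = Q² + 4*Q
v(j, D) = -1 + j
v(-6, C(0*(-3))) + 119*(-87) = (-1 - 6) + 119*(-87) = -7 - 10353 = -10360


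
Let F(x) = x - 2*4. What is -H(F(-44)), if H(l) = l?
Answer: 52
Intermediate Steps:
F(x) = -8 + x (F(x) = x - 8 = -8 + x)
-H(F(-44)) = -(-8 - 44) = -1*(-52) = 52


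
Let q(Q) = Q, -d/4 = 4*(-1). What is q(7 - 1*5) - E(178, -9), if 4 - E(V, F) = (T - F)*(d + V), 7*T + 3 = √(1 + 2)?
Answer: 11626/7 + 194*√3/7 ≈ 1708.9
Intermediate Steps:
T = -3/7 + √3/7 (T = -3/7 + √(1 + 2)/7 = -3/7 + √3/7 ≈ -0.18114)
d = 16 (d = -16*(-1) = -4*(-4) = 16)
E(V, F) = 4 - (16 + V)*(-3/7 - F + √3/7) (E(V, F) = 4 - ((-3/7 + √3/7) - F)*(16 + V) = 4 - (-3/7 - F + √3/7)*(16 + V) = 4 - (16 + V)*(-3/7 - F + √3/7))
q(7 - 1*5) - E(178, -9) = (7 - 1*5) - (76/7 + 16*(-9) - 16*√3/7 - 9*178 + (⅐)*178*(3 - √3)) = (7 - 5) - (76/7 - 144 - 16*√3/7 - 1602 + (534/7 - 178*√3/7)) = 2 - (-11612/7 - 194*√3/7) = 2 + (11612/7 + 194*√3/7) = 11626/7 + 194*√3/7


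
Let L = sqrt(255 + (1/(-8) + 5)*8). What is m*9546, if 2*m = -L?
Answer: -33411*sqrt(6) ≈ -81840.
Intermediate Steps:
L = 7*sqrt(6) (L = sqrt(255 + (-1/8 + 5)*8) = sqrt(255 + (39/8)*8) = sqrt(255 + 39) = sqrt(294) = 7*sqrt(6) ≈ 17.146)
m = -7*sqrt(6)/2 (m = (-7*sqrt(6))/2 = -7*sqrt(6)/2 ≈ -8.5732)
m*9546 = -7*sqrt(6)/2*9546 = -33411*sqrt(6)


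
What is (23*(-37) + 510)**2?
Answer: 116281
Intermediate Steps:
(23*(-37) + 510)**2 = (-851 + 510)**2 = (-341)**2 = 116281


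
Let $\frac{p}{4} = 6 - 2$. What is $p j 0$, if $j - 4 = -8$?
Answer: $0$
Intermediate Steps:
$j = -4$ ($j = 4 - 8 = -4$)
$p = 16$ ($p = 4 \left(6 - 2\right) = 4 \cdot 4 = 16$)
$p j 0 = 16 \left(-4\right) 0 = \left(-64\right) 0 = 0$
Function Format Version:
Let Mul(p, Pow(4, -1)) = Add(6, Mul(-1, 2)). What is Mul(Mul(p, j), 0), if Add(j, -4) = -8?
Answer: 0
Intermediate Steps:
j = -4 (j = Add(4, -8) = -4)
p = 16 (p = Mul(4, Add(6, Mul(-1, 2))) = Mul(4, Add(6, -2)) = Mul(4, 4) = 16)
Mul(Mul(p, j), 0) = Mul(Mul(16, -4), 0) = Mul(-64, 0) = 0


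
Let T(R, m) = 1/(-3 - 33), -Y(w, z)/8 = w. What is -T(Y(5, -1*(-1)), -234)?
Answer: 1/36 ≈ 0.027778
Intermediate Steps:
Y(w, z) = -8*w
T(R, m) = -1/36 (T(R, m) = 1/(-36) = -1/36)
-T(Y(5, -1*(-1)), -234) = -1*(-1/36) = 1/36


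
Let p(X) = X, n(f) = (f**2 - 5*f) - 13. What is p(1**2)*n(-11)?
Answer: 163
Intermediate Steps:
n(f) = -13 + f**2 - 5*f
p(1**2)*n(-11) = 1**2*(-13 + (-11)**2 - 5*(-11)) = 1*(-13 + 121 + 55) = 1*163 = 163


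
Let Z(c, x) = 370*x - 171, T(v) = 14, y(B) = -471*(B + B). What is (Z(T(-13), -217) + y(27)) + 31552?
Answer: -74343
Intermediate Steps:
y(B) = -942*B
Z(c, x) = -171 + 370*x
(Z(T(-13), -217) + y(27)) + 31552 = ((-171 + 370*(-217)) - 942*27) + 31552 = ((-171 - 80290) - 25434) + 31552 = (-80461 - 25434) + 31552 = -105895 + 31552 = -74343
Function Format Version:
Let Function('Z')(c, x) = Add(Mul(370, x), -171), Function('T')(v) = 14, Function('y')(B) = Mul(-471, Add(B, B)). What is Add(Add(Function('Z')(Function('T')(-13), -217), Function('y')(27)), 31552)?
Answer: -74343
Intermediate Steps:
Function('y')(B) = Mul(-942, B) (Function('y')(B) = Mul(-471, Mul(2, B)) = Mul(-942, B))
Function('Z')(c, x) = Add(-171, Mul(370, x))
Add(Add(Function('Z')(Function('T')(-13), -217), Function('y')(27)), 31552) = Add(Add(Add(-171, Mul(370, -217)), Mul(-942, 27)), 31552) = Add(Add(Add(-171, -80290), -25434), 31552) = Add(Add(-80461, -25434), 31552) = Add(-105895, 31552) = -74343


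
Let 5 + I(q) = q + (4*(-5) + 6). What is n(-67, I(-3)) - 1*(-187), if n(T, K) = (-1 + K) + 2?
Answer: 166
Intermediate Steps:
I(q) = -19 + q (I(q) = -5 + (q + (4*(-5) + 6)) = -5 + (q + (-20 + 6)) = -5 + (q - 14) = -5 + (-14 + q) = -19 + q)
n(T, K) = 1 + K
n(-67, I(-3)) - 1*(-187) = (1 + (-19 - 3)) - 1*(-187) = (1 - 22) + 187 = -21 + 187 = 166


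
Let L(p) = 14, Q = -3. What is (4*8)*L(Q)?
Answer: 448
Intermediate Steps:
(4*8)*L(Q) = (4*8)*14 = 32*14 = 448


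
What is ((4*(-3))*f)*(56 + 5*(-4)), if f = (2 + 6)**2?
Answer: -27648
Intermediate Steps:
f = 64 (f = 8**2 = 64)
((4*(-3))*f)*(56 + 5*(-4)) = ((4*(-3))*64)*(56 + 5*(-4)) = (-12*64)*(56 - 20) = -768*36 = -27648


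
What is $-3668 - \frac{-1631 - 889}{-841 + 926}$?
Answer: $- \frac{61852}{17} \approx -3638.4$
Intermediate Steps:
$-3668 - \frac{-1631 - 889}{-841 + 926} = -3668 - - \frac{2520}{85} = -3668 - \left(-2520\right) \frac{1}{85} = -3668 - - \frac{504}{17} = -3668 + \frac{504}{17} = - \frac{61852}{17}$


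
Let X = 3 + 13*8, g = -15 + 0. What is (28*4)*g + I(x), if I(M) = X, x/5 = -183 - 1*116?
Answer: -1573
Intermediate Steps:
x = -1495 (x = 5*(-183 - 1*116) = 5*(-183 - 116) = 5*(-299) = -1495)
g = -15
X = 107 (X = 3 + 104 = 107)
I(M) = 107
(28*4)*g + I(x) = (28*4)*(-15) + 107 = 112*(-15) + 107 = -1680 + 107 = -1573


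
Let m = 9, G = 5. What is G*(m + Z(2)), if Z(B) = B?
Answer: 55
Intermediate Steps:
G*(m + Z(2)) = 5*(9 + 2) = 5*11 = 55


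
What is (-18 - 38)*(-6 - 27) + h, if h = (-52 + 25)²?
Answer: 2577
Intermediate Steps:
h = 729 (h = (-27)² = 729)
(-18 - 38)*(-6 - 27) + h = (-18 - 38)*(-6 - 27) + 729 = -56*(-33) + 729 = 1848 + 729 = 2577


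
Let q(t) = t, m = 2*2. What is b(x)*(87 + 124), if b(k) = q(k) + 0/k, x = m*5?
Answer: 4220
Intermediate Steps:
m = 4
x = 20 (x = 4*5 = 20)
b(k) = k (b(k) = k + 0/k = k + 0 = k)
b(x)*(87 + 124) = 20*(87 + 124) = 20*211 = 4220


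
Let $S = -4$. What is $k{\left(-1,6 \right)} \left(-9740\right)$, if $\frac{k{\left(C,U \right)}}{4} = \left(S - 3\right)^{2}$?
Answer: $-1909040$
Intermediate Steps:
$k{\left(C,U \right)} = 196$ ($k{\left(C,U \right)} = 4 \left(-4 - 3\right)^{2} = 4 \left(-7\right)^{2} = 4 \cdot 49 = 196$)
$k{\left(-1,6 \right)} \left(-9740\right) = 196 \left(-9740\right) = -1909040$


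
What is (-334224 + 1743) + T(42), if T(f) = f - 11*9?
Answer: -332538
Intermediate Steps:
T(f) = -99 + f (T(f) = f - 99 = -99 + f)
(-334224 + 1743) + T(42) = (-334224 + 1743) + (-99 + 42) = -332481 - 57 = -332538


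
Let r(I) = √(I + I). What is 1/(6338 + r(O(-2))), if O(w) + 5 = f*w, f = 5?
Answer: 3169/20085137 - I*√30/40170274 ≈ 0.00015778 - 1.3635e-7*I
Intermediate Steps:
O(w) = -5 + 5*w
r(I) = √2*√I (r(I) = √(2*I) = √2*√I)
1/(6338 + r(O(-2))) = 1/(6338 + √2*√(-5 + 5*(-2))) = 1/(6338 + √2*√(-5 - 10)) = 1/(6338 + √2*√(-15)) = 1/(6338 + √2*(I*√15)) = 1/(6338 + I*√30)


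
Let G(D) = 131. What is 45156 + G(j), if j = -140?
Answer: 45287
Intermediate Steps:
45156 + G(j) = 45156 + 131 = 45287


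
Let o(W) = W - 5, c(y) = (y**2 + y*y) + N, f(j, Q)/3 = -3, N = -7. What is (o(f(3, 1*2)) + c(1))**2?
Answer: 361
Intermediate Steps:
f(j, Q) = -9 (f(j, Q) = 3*(-3) = -9)
c(y) = -7 + 2*y**2 (c(y) = (y**2 + y*y) - 7 = (y**2 + y**2) - 7 = 2*y**2 - 7 = -7 + 2*y**2)
o(W) = -5 + W
(o(f(3, 1*2)) + c(1))**2 = ((-5 - 9) + (-7 + 2*1**2))**2 = (-14 + (-7 + 2*1))**2 = (-14 + (-7 + 2))**2 = (-14 - 5)**2 = (-19)**2 = 361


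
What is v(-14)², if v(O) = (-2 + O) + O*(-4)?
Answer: 1600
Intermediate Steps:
v(O) = -2 - 3*O (v(O) = (-2 + O) - 4*O = -2 - 3*O)
v(-14)² = (-2 - 3*(-14))² = (-2 + 42)² = 40² = 1600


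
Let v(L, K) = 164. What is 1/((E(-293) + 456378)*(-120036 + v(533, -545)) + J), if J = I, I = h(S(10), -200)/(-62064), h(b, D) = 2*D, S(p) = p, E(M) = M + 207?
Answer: -3879/212168245706471 ≈ -1.8283e-11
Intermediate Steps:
E(M) = 207 + M
I = 25/3879 (I = (2*(-200))/(-62064) = -400*(-1/62064) = 25/3879 ≈ 0.0064450)
J = 25/3879 ≈ 0.0064450
1/((E(-293) + 456378)*(-120036 + v(533, -545)) + J) = 1/(((207 - 293) + 456378)*(-120036 + 164) + 25/3879) = 1/((-86 + 456378)*(-119872) + 25/3879) = 1/(456292*(-119872) + 25/3879) = 1/(-54696634624 + 25/3879) = 1/(-212168245706471/3879) = -3879/212168245706471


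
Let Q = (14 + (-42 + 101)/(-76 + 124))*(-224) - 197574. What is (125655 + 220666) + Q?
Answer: 436007/3 ≈ 1.4534e+5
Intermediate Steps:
Q = -602956/3 (Q = (14 + 59/48)*(-224) - 197574 = (731/48)*(-224) - 197574 = -10234/3 - 197574 = -602956/3 ≈ -2.0099e+5)
(125655 + 220666) + Q = (125655 + 220666) - 602956/3 = 346321 - 602956/3 = 436007/3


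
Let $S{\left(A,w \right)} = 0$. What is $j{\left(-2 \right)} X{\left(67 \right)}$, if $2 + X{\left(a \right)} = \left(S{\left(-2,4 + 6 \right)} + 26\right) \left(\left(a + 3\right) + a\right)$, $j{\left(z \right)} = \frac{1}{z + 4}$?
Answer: $1780$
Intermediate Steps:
$j{\left(z \right)} = \frac{1}{4 + z}$
$X{\left(a \right)} = 76 + 52 a$ ($X{\left(a \right)} = -2 + \left(0 + 26\right) \left(\left(a + 3\right) + a\right) = -2 + 26 \left(\left(3 + a\right) + a\right) = -2 + 26 \left(3 + 2 a\right) = -2 + \left(78 + 52 a\right) = 76 + 52 a$)
$j{\left(-2 \right)} X{\left(67 \right)} = \frac{76 + 52 \cdot 67}{4 - 2} = \frac{76 + 3484}{2} = \frac{1}{2} \cdot 3560 = 1780$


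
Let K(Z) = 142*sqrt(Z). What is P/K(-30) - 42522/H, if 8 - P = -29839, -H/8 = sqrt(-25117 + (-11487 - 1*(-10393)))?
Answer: I*(-86924413*sqrt(30) - 2515885*sqrt(26211))/12406540 ≈ -71.206*I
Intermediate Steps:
H = -8*I*sqrt(26211) (H = -8*sqrt(-25117 + (-11487 - 1*(-10393))) = -8*sqrt(-25117 + (-11487 + 10393)) = -8*sqrt(-25117 - 1094) = -8*I*sqrt(26211) ≈ -1295.2*I)
P = 29847 (P = 8 - 1*(-29839) = 8 + 29839 = 29847)
P/K(-30) - 42522/H = 29847/((142*sqrt(-30))) - 42522*I*sqrt(26211)/209688 = 29847/((142*(I*sqrt(30)))) - 7087*I*sqrt(26211)/34948 = 29847/((142*I*sqrt(30))) - 7087*I*sqrt(26211)/34948 = 29847*(-I*sqrt(30)/4260) - 7087*I*sqrt(26211)/34948 = -9949*I*sqrt(30)/1420 - 7087*I*sqrt(26211)/34948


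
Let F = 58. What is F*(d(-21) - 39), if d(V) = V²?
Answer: 23316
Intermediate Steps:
F*(d(-21) - 39) = 58*((-21)² - 39) = 58*(441 - 39) = 58*402 = 23316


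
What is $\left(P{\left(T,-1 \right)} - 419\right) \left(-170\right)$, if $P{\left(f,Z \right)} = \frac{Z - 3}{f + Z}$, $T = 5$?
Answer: $71400$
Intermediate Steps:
$P{\left(f,Z \right)} = \frac{-3 + Z}{Z + f}$
$\left(P{\left(T,-1 \right)} - 419\right) \left(-170\right) = \left(\frac{-3 - 1}{-1 + 5} - 419\right) \left(-170\right) = \left(\frac{1}{4} \left(-4\right) - 419\right) \left(-170\right) = \left(-1 - 419\right) \left(-170\right) = \left(-420\right) \left(-170\right) = 71400$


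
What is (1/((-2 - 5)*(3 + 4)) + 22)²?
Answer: 1159929/2401 ≈ 483.10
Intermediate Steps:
(1/((-2 - 5)*(3 + 4)) + 22)² = (1/(-7*7) + 22)² = (1/(-49) + 22)² = (-1/49 + 22)² = (1077/49)² = 1159929/2401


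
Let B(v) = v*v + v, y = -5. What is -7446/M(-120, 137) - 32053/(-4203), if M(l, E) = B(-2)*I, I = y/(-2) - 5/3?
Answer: -93726349/21015 ≈ -4460.0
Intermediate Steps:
I = 5/6 (I = -5/(-2) - 5/3 = -5*(-1/2) - 5*1/3 = 5/2 - 5/3 = 5/6 ≈ 0.83333)
B(v) = v + v**2 (B(v) = v**2 + v = v + v**2)
M(l, E) = 5/3 (M(l, E) = -2*(1 - 2)*(5/6) = -2*(-1)*(5/6) = 2*(5/6) = 5/3)
-7446/M(-120, 137) - 32053/(-4203) = -7446/5/3 - 32053/(-4203) = -7446*3/5 - 32053*(-1/4203) = -22338/5 + 32053/4203 = -93726349/21015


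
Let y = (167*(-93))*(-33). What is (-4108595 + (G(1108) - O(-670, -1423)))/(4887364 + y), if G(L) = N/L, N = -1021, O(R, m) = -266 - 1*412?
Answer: -4551573057/5983074796 ≈ -0.76074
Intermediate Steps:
O(R, m) = -678 (O(R, m) = -266 - 412 = -678)
y = 512523 (y = -15531*(-33) = 512523)
G(L) = -1021/L
(-4108595 + (G(1108) - O(-670, -1423)))/(4887364 + y) = (-4108595 + (-1021/1108 - 1*(-678)))/(4887364 + 512523) = (-4108595 + (-1021*1/1108 + 678))/5399887 = (-4108595 + (-1021/1108 + 678))*(1/5399887) = (-4108595 + 750203/1108)*(1/5399887) = -4551573057/1108*1/5399887 = -4551573057/5983074796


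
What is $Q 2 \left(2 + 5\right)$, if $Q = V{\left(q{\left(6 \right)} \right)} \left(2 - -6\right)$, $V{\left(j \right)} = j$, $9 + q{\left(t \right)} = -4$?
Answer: $-1456$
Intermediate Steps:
$q{\left(t \right)} = -13$ ($q{\left(t \right)} = -9 - 4 = -13$)
$Q = -104$ ($Q = - 13 \left(2 - -6\right) = - 13 \left(2 + 6\right) = \left(-13\right) 8 = -104$)
$Q 2 \left(2 + 5\right) = - 104 \cdot 2 \left(2 + 5\right) = - 104 \cdot 2 \cdot 7 = \left(-104\right) 14 = -1456$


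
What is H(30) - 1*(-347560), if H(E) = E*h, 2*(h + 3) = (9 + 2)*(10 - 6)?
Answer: 348130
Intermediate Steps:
h = 19 (h = -3 + ((9 + 2)*(10 - 6))/2 = -3 + (11*4)/2 = -3 + (½)*44 = -3 + 22 = 19)
H(E) = 19*E (H(E) = E*19 = 19*E)
H(30) - 1*(-347560) = 19*30 - 1*(-347560) = 570 + 347560 = 348130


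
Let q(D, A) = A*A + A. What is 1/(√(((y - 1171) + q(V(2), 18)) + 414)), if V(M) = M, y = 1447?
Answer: √258/516 ≈ 0.031129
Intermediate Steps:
q(D, A) = A + A² (q(D, A) = A² + A = A + A²)
1/(√(((y - 1171) + q(V(2), 18)) + 414)) = 1/(√(((1447 - 1171) + 18*(1 + 18)) + 414)) = 1/(√((276 + 18*19) + 414)) = 1/(√((276 + 342) + 414)) = 1/(√(618 + 414)) = 1/(√1032) = 1/(2*√258) = √258/516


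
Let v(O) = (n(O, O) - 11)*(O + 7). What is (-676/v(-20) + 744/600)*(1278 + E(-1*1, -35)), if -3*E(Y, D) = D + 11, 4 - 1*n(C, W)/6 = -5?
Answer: 3386038/1075 ≈ 3149.8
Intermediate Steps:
n(C, W) = 54 (n(C, W) = 24 - 6*(-5) = 24 + 30 = 54)
v(O) = 301 + 43*O (v(O) = (54 - 11)*(O + 7) = 43*(7 + O) = 301 + 43*O)
E(Y, D) = -11/3 - D/3 (E(Y, D) = -(D + 11)/3 = -(11 + D)/3 = -11/3 - D/3)
(-676/v(-20) + 744/600)*(1278 + E(-1*1, -35)) = (-676/(301 + 43*(-20)) + 744/600)*(1278 + (-11/3 - ⅓*(-35))) = (-676/(301 - 860) + 744*(1/600))*(1278 + (-11/3 + 35/3)) = (-676/(-559) + 31/25)*(1278 + 8) = (-676*(-1/559) + 31/25)*1286 = (52/43 + 31/25)*1286 = (2633/1075)*1286 = 3386038/1075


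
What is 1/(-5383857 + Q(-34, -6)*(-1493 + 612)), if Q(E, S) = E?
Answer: -1/5353903 ≈ -1.8678e-7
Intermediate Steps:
1/(-5383857 + Q(-34, -6)*(-1493 + 612)) = 1/(-5383857 - 34*(-1493 + 612)) = 1/(-5383857 - 34*(-881)) = 1/(-5383857 + 29954) = 1/(-5353903) = -1/5353903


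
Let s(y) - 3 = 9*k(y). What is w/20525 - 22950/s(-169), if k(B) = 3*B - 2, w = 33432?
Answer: 104016741/15660575 ≈ 6.6420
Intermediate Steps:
k(B) = -2 + 3*B
s(y) = -15 + 27*y (s(y) = 3 + 9*(-2 + 3*y) = 3 + (-18 + 27*y) = -15 + 27*y)
w/20525 - 22950/s(-169) = 33432/20525 - 22950/(-15 + 27*(-169)) = 33432*(1/20525) - 22950/(-15 - 4563) = 33432/20525 - 22950/(-4578) = 33432/20525 - 22950*(-1/4578) = 33432/20525 + 3825/763 = 104016741/15660575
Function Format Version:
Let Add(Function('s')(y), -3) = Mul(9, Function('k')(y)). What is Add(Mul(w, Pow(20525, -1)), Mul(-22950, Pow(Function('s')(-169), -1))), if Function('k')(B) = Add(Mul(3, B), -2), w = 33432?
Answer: Rational(104016741, 15660575) ≈ 6.6420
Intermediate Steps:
Function('k')(B) = Add(-2, Mul(3, B))
Function('s')(y) = Add(-15, Mul(27, y)) (Function('s')(y) = Add(3, Mul(9, Add(-2, Mul(3, y)))) = Add(3, Add(-18, Mul(27, y))) = Add(-15, Mul(27, y)))
Add(Mul(w, Pow(20525, -1)), Mul(-22950, Pow(Function('s')(-169), -1))) = Add(Mul(33432, Pow(20525, -1)), Mul(-22950, Pow(Add(-15, Mul(27, -169)), -1))) = Add(Mul(33432, Rational(1, 20525)), Mul(-22950, Pow(Add(-15, -4563), -1))) = Add(Rational(33432, 20525), Mul(-22950, Pow(-4578, -1))) = Add(Rational(33432, 20525), Mul(-22950, Rational(-1, 4578))) = Add(Rational(33432, 20525), Rational(3825, 763)) = Rational(104016741, 15660575)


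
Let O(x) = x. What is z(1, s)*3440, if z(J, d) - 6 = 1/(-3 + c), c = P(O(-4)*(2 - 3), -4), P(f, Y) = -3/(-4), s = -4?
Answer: 172000/9 ≈ 19111.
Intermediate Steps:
P(f, Y) = 3/4 (P(f, Y) = -3*(-1/4) = 3/4)
c = 3/4 ≈ 0.75000
z(J, d) = 50/9 (z(J, d) = 6 + 1/(-3 + 3/4) = 6 + 1/(-9/4) = 6 - 4/9 = 50/9)
z(1, s)*3440 = (50/9)*3440 = 172000/9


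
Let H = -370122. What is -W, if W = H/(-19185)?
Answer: -123374/6395 ≈ -19.292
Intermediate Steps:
W = 123374/6395 (W = -370122/(-19185) = -370122*(-1/19185) = 123374/6395 ≈ 19.292)
-W = -1*123374/6395 = -123374/6395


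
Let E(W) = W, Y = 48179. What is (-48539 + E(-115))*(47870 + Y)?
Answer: -4673168046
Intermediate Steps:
(-48539 + E(-115))*(47870 + Y) = (-48539 - 115)*(47870 + 48179) = -48654*96049 = -4673168046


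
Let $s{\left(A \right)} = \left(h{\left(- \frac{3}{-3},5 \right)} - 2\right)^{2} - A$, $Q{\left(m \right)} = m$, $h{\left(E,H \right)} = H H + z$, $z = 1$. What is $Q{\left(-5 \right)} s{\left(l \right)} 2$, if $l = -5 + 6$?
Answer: $-5750$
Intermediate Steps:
$l = 1$
$h{\left(E,H \right)} = 1 + H^{2}$ ($h{\left(E,H \right)} = H H + 1 = H^{2} + 1 = 1 + H^{2}$)
$s{\left(A \right)} = 576 - A$ ($s{\left(A \right)} = \left(\left(1 + 5^{2}\right) - 2\right)^{2} - A = \left(\left(1 + 25\right) - 2\right)^{2} - A = \left(26 - 2\right)^{2} - A = 24^{2} - A = 576 - A$)
$Q{\left(-5 \right)} s{\left(l \right)} 2 = - 5 \left(576 - 1\right) 2 = \left(-5\right) 575 \cdot 2 = \left(-2875\right) 2 = -5750$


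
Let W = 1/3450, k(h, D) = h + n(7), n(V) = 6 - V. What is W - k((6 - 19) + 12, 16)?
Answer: 6901/3450 ≈ 2.0003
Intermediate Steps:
k(h, D) = -1 + h (k(h, D) = h + (6 - 1*7) = h + (6 - 7) = h - 1 = -1 + h)
W = 1/3450 ≈ 0.00028986
W - k((6 - 19) + 12, 16) = 1/3450 - (-1 + ((6 - 19) + 12)) = 1/3450 - (-1 + (-13 + 12)) = 1/3450 - (-1 - 1) = 1/3450 - 1*(-2) = 1/3450 + 2 = 6901/3450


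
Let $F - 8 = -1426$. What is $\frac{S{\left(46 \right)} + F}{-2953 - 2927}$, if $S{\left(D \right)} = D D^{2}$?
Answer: $- \frac{47959}{2940} \approx -16.313$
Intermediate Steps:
$F = -1418$ ($F = 8 - 1426 = -1418$)
$S{\left(D \right)} = D^{3}$
$\frac{S{\left(46 \right)} + F}{-2953 - 2927} = \frac{46^{3} - 1418}{-2953 - 2927} = \frac{97336 - 1418}{-5880} = 95918 \left(- \frac{1}{5880}\right) = - \frac{47959}{2940}$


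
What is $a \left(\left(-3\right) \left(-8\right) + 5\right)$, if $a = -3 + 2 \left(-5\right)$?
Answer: $-377$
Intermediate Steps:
$a = -13$ ($a = -3 - 10 = -13$)
$a \left(\left(-3\right) \left(-8\right) + 5\right) = - 13 \left(\left(-3\right) \left(-8\right) + 5\right) = - 13 \left(24 + 5\right) = \left(-13\right) 29 = -377$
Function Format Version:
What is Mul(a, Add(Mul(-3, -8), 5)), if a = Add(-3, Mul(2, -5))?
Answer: -377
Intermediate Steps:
a = -13 (a = Add(-3, -10) = -13)
Mul(a, Add(Mul(-3, -8), 5)) = Mul(-13, Add(Mul(-3, -8), 5)) = Mul(-13, Add(24, 5)) = Mul(-13, 29) = -377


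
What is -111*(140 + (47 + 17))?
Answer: -22644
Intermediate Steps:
-111*(140 + (47 + 17)) = -111*(140 + 64) = -111*204 = -22644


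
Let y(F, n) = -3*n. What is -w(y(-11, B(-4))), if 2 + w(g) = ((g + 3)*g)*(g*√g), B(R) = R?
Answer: 2 - 4320*√3 ≈ -7480.5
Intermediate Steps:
w(g) = -2 + g^(5/2)*(3 + g) (w(g) = -2 + ((g + 3)*g)*(g*√g) = -2 + ((3 + g)*g)*g^(3/2) = -2 + (g*(3 + g))*g^(3/2) = -2 + g^(5/2)*(3 + g))
-w(y(-11, B(-4))) = -(-2 + (-3*(-4))^(7/2) + 3*(-3*(-4))^(5/2)) = -(-2 + 12^(7/2) + 3*12^(5/2)) = -(-2 + 3456*√3 + 3*(288*√3)) = -(-2 + 3456*√3 + 864*√3) = -(-2 + 4320*√3) = 2 - 4320*√3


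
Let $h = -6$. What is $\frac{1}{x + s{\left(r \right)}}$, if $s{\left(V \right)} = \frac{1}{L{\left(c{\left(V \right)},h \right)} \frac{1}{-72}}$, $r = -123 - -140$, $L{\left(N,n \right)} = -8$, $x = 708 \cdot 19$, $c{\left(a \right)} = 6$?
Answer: $\frac{1}{13461} \approx 7.4289 \cdot 10^{-5}$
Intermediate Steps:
$x = 13452$
$r = 17$ ($r = -123 + 140 = 17$)
$s{\left(V \right)} = 9$ ($s{\left(V \right)} = \frac{1}{\left(-8\right) \frac{1}{-72}} = \frac{1}{\left(-8\right) \left(- \frac{1}{72}\right)} = \frac{1}{\frac{1}{9}} = 9$)
$\frac{1}{x + s{\left(r \right)}} = \frac{1}{13452 + 9} = \frac{1}{13461}$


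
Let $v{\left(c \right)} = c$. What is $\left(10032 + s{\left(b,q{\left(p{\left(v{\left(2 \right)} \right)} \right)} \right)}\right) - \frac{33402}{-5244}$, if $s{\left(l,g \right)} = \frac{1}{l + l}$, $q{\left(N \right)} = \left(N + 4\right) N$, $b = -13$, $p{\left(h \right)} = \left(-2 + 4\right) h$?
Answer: $\frac{3001461}{299} \approx 10038.0$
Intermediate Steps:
$p{\left(h \right)} = 2 h$
$q{\left(N \right)} = N \left(4 + N\right)$ ($q{\left(N \right)} = \left(4 + N\right) N = N \left(4 + N\right)$)
$s{\left(l,g \right)} = \frac{1}{2 l}$
$\left(10032 + s{\left(b,q{\left(p{\left(v{\left(2 \right)} \right)} \right)} \right)}\right) - \frac{33402}{-5244} = \left(10032 + \frac{1}{2 \left(-13\right)}\right) - \frac{33402}{-5244} = \left(10032 + \frac{1}{2} \left(- \frac{1}{13}\right)\right) - - \frac{293}{46} = \left(10032 - \frac{1}{26}\right) + \frac{293}{46} = \frac{260831}{26} + \frac{293}{46} = \frac{3001461}{299}$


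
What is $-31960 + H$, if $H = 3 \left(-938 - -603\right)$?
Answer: $-32965$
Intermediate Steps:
$H = -1005$ ($H = 3 \left(-938 + 603\right) = 3 \left(-335\right) = -1005$)
$-31960 + H = -31960 - 1005 = -32965$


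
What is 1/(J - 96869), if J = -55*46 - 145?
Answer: -1/99544 ≈ -1.0046e-5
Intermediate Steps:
J = -2675 (J = -2530 - 145 = -2675)
1/(J - 96869) = 1/(-2675 - 96869) = 1/(-99544) = -1/99544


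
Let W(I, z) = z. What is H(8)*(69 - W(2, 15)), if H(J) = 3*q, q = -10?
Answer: -1620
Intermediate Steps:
H(J) = -30 (H(J) = 3*(-10) = -30)
H(8)*(69 - W(2, 15)) = -30*(69 - 1*15) = -30*(69 - 15) = -30*54 = -1620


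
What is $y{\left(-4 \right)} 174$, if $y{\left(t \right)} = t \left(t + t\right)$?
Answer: $5568$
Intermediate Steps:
$y{\left(t \right)} = 2 t^{2}$ ($y{\left(t \right)} = t 2 t = 2 t^{2}$)
$y{\left(-4 \right)} 174 = 2 \left(-4\right)^{2} \cdot 174 = 2 \cdot 16 \cdot 174 = 32 \cdot 174 = 5568$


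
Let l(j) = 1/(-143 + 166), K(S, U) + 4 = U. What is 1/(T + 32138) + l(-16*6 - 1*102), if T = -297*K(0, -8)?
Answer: 35725/821146 ≈ 0.043506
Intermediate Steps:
K(S, U) = -4 + U
T = 3564 (T = -297*(-4 - 8) = -297*(-12) = 3564)
l(j) = 1/23
1/(T + 32138) + l(-16*6 - 1*102) = 1/(3564 + 32138) + 1/23 = 1/35702 + 1/23 = 35725/821146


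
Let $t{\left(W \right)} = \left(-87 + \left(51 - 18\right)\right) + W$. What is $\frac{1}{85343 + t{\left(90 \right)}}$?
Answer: $\frac{1}{85379} \approx 1.1712 \cdot 10^{-5}$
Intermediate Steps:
$t{\left(W \right)} = -54 + W$ ($t{\left(W \right)} = \left(-87 + \left(51 - 18\right)\right) + W = \left(-87 + 33\right) + W = -54 + W$)
$\frac{1}{85343 + t{\left(90 \right)}} = \frac{1}{85343 + \left(-54 + 90\right)} = \frac{1}{85343 + 36} = \frac{1}{85379}$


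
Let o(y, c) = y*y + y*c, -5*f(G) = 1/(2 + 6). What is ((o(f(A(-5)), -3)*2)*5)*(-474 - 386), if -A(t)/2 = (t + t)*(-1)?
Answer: -5203/8 ≈ -650.38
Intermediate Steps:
A(t) = 4*t (A(t) = -2*(t + t)*(-1) = -2*2*t*(-1) = -(-4)*t = 4*t)
f(G) = -1/40 (f(G) = -1/(5*(2 + 6)) = -1/5/8 = -1/5*1/8 = -1/40)
o(y, c) = y**2 + c*y
((o(f(A(-5)), -3)*2)*5)*(-474 - 386) = ((-(-3 - 1/40)/40*2)*5)*(-474 - 386) = ((-1/40*(-121/40)*2)*5)*(-860) = (((121/1600)*2)*5)*(-860) = ((121/800)*5)*(-860) = (121/160)*(-860) = -5203/8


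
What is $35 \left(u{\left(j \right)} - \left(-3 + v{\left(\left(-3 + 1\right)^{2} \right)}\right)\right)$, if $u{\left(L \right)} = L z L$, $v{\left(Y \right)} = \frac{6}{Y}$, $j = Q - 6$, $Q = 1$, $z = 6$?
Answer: $\frac{10605}{2} \approx 5302.5$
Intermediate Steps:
$j = -5$ ($j = 1 - 6 = -5$)
$u{\left(L \right)} = 6 L^{2}$ ($u{\left(L \right)} = L 6 L = 6 L L = 6 L^{2}$)
$35 \left(u{\left(j \right)} - \left(-3 + v{\left(\left(-3 + 1\right)^{2} \right)}\right)\right) = 35 \left(6 \left(-5\right)^{2} + \left(3 - \frac{6}{\left(-3 + 1\right)^{2}}\right)\right) = 35 \left(6 \cdot 25 + \left(3 - \frac{6}{\left(-2\right)^{2}}\right)\right) = 35 \left(150 + \left(3 - \frac{6}{4}\right)\right) = 35 \left(150 + \left(3 - 6 \cdot \frac{1}{4}\right)\right) = 35 \left(150 + \left(3 - \frac{3}{2}\right)\right) = 35 \left(150 + \frac{3}{2}\right) = 35 \cdot \frac{303}{2} = \frac{10605}{2}$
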